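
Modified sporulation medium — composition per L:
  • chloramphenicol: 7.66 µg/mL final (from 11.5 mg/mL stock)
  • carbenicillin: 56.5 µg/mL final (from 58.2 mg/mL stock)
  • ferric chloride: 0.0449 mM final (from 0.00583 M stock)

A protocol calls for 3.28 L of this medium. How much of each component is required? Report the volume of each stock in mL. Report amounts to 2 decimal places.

chloramphenicol 2.18 mL; carbenicillin 3.18 mL; ferric chloride 25.26 mL

Working volume: 3.28 L.
chloramphenicol: V = C2·V2/C1 = 7.66 µg/mL × 3280 mL ÷ 11500 µg/mL = 2.18 mL
carbenicillin: dilute stock: 56.5 µg/mL × 3280 mL ÷ 58200 µg/mL = 3.18 mL
ferric chloride: dilute stock: 0.0449 mM × 3280 mL ÷ 5.83 mM = 25.26 mL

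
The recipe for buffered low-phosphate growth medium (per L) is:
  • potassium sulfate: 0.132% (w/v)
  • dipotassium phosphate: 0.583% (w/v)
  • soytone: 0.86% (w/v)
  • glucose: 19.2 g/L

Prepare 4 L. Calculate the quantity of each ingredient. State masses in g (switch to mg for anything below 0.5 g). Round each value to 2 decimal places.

potassium sulfate 5.28 g; dipotassium phosphate 23.32 g; soytone 34.40 g; glucose 76.80 g

Working volume: 4 L.
potassium sulfate: 0.132% w/v = 1.32 g/L → 1.32 × 4 L = 5.28 g
dipotassium phosphate: 0.583% w/v = 5.83 g/L → 5.83 × 4 L = 23.32 g
soytone: 0.86 g per 100 mL × 4000 mL ÷ 100 = 34.40 g
glucose: 19.2 g/L × 4 L = 76.80 g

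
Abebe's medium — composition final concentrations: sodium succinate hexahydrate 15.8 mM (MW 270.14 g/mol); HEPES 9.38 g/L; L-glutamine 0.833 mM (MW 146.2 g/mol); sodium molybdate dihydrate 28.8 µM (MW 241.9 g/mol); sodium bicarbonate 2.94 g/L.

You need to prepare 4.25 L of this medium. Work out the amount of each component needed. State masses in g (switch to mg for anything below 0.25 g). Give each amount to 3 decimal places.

sodium succinate hexahydrate 18.140 g; HEPES 39.865 g; L-glutamine 0.518 g; sodium molybdate dihydrate 29.609 mg; sodium bicarbonate 12.495 g

Working volume: 4.25 L.
sodium succinate hexahydrate: 15.8 mmol/L × 270.14 g/mol × 4.25 L ÷ 1000 = 18.140 g
HEPES: 9.38 g/L × 4.25 L = 39.865 g
L-glutamine: 0.833 mmol/L × 146.2 g/mol × 4.25 L ÷ 1000 = 0.518 g
sodium molybdate dihydrate: 28.8 µmol/L × 241.9 g/mol × 4.25 L ÷ 1000 = 29.609 mg
sodium bicarbonate: 2.94 g/L × 4.25 L = 12.495 g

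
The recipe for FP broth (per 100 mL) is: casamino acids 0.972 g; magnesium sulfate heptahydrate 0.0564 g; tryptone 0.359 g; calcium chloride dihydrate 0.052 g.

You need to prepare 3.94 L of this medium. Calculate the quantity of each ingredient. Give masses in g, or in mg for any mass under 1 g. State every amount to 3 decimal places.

Ratio of target to recipe volume: 3940 / 100 = 39.4.
casamino acids: 0.972 g × (3940 mL / 100 mL) = 38.297 g
magnesium sulfate heptahydrate: 0.0564 g × (3940 mL / 100 mL) = 2.222 g
tryptone: 0.359 g × (3940 mL / 100 mL) = 14.145 g
calcium chloride dihydrate: 0.052 g × (3940 mL / 100 mL) = 2.049 g

casamino acids 38.297 g; magnesium sulfate heptahydrate 2.222 g; tryptone 14.145 g; calcium chloride dihydrate 2.049 g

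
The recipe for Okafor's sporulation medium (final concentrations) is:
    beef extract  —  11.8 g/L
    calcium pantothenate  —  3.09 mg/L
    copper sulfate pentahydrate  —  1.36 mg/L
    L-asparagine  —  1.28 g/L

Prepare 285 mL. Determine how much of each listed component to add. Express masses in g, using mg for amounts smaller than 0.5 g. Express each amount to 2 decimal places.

beef extract 3.36 g; calcium pantothenate 0.88 mg; copper sulfate pentahydrate 0.39 mg; L-asparagine 364.80 mg

Target volume = 285 mL = 0.285 L.
beef extract: 11.8 g/L × 0.285 L = 3.36 g
calcium pantothenate: 3.09 mg/L × 0.285 L = 0.88 mg
copper sulfate pentahydrate: 1.36 mg/L × 0.285 L = 0.39 mg
L-asparagine: 1.28 g/L × 0.285 L = 0.3648 g = 364.80 mg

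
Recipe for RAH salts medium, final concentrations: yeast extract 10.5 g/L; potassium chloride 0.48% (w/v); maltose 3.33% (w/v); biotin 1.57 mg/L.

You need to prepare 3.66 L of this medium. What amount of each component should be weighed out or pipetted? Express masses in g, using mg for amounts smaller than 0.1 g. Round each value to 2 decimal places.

yeast extract 38.43 g; potassium chloride 17.57 g; maltose 121.88 g; biotin 5.75 mg

Working volume: 3.66 L.
yeast extract: 10.5 g/L × 3.66 L = 38.43 g
potassium chloride: 0.48% w/v = 4.8 g/L → 4.8 × 3.66 L = 17.57 g
maltose: 3.33% w/v = 33.3 g/L → 33.3 × 3.66 L = 121.88 g
biotin: 1.57 mg/L × 3.66 L = 5.75 mg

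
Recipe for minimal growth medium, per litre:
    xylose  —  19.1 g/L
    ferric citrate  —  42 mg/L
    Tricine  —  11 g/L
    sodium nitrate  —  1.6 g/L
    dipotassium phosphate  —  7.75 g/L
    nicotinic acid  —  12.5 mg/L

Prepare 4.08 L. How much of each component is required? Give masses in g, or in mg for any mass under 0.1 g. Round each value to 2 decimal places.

Scale factor relative to 1 L: 4.08.
xylose: 19.1 g/L × 4.08 L = 77.93 g
ferric citrate: 42 mg/L × 4.08 L = 171.36 mg = 0.17 g
Tricine: 11 g/L × 4.08 L = 44.88 g
sodium nitrate: 1.6 g/L × 4.08 L = 6.53 g
dipotassium phosphate: 7.75 g/L × 4.08 L = 31.62 g
nicotinic acid: 12.5 mg/L × 4.08 L = 51.00 mg

xylose 77.93 g; ferric citrate 0.17 g; Tricine 44.88 g; sodium nitrate 6.53 g; dipotassium phosphate 31.62 g; nicotinic acid 51.00 mg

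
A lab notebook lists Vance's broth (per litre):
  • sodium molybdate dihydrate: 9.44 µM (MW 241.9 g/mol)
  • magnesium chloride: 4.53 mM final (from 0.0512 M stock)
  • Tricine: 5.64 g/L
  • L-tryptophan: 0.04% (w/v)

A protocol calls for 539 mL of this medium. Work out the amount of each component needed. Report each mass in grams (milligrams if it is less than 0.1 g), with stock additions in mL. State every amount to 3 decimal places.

sodium molybdate dihydrate 1.231 mg; magnesium chloride 47.689 mL; Tricine 3.040 g; L-tryptophan 0.216 g

Scale factor relative to 1 L: 0.539.
sodium molybdate dihydrate: 9.44 µmol/L × 241.9 g/mol × 0.539 L ÷ 1000 = 1.231 mg
magnesium chloride: dilute stock: 4.53 mM × 539 mL ÷ 51.2 mM = 47.689 mL
Tricine: 5.64 g/L × 0.539 L = 3.040 g
L-tryptophan: 0.04 g per 100 mL × 539 mL ÷ 100 = 0.216 g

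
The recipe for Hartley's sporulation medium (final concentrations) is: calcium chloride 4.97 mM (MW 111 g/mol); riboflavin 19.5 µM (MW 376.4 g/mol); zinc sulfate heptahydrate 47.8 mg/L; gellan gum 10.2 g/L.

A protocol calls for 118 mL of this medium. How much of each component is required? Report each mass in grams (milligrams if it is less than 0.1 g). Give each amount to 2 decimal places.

calcium chloride 65.10 mg; riboflavin 0.87 mg; zinc sulfate heptahydrate 5.64 mg; gellan gum 1.20 g

Working volume: 118 mL = 0.118 L.
calcium chloride: 4.97 mmol/L × 111 mg/mmol × 0.118 L = 65.10 mg
riboflavin: 19.5 µmol/L × 376.4 g/mol × 0.118 L ÷ 1000 = 0.87 mg
zinc sulfate heptahydrate: 47.8 mg/L × 0.118 L = 5.64 mg
gellan gum: 10.2 g/L × 0.118 L = 1.20 g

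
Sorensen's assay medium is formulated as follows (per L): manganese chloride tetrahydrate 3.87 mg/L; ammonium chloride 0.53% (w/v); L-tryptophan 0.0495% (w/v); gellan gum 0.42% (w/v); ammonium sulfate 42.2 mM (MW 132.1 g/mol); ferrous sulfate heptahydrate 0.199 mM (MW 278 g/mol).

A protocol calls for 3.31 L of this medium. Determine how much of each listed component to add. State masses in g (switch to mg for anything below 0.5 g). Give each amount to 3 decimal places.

Scale factor relative to 1 L: 3.31.
manganese chloride tetrahydrate: 3.87 mg/L × 3.31 L = 12.810 mg
ammonium chloride: 0.53% w/v = 5.3 g/L → 5.3 × 3.31 L = 17.543 g
L-tryptophan: 0.0495 g per 100 mL × 3310 mL ÷ 100 = 1.638 g
gellan gum: 0.42% w/v = 4.2 g/L → 4.2 × 3.31 L = 13.902 g
ammonium sulfate: 42.2 mmol/L × 132.1 g/mol × 3.31 L ÷ 1000 = 18.452 g
ferrous sulfate heptahydrate: 0.199 mmol/L × 278 mg/mmol × 3.31 L = 183.116 mg

manganese chloride tetrahydrate 12.810 mg; ammonium chloride 17.543 g; L-tryptophan 1.638 g; gellan gum 13.902 g; ammonium sulfate 18.452 g; ferrous sulfate heptahydrate 183.116 mg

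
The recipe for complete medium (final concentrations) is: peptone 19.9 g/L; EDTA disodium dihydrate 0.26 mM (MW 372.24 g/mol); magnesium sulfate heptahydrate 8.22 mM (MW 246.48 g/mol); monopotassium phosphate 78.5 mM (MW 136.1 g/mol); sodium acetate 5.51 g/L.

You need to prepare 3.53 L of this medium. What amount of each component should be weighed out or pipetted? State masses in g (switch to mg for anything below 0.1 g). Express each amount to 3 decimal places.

Scale factor relative to 1 L: 3.53.
peptone: 19.9 g/L × 3.53 L = 70.247 g
EDTA disodium dihydrate: 0.26 mmol/L × 372.24 g/mol × 3.53 L ÷ 1000 = 0.342 g
magnesium sulfate heptahydrate: 8.22 mmol/L × 246.48 g/mol × 3.53 L ÷ 1000 = 7.152 g
monopotassium phosphate: 78.5 mmol/L × 136.1 g/mol × 3.53 L ÷ 1000 = 37.714 g
sodium acetate: 5.51 g/L × 3.53 L = 19.450 g

peptone 70.247 g; EDTA disodium dihydrate 0.342 g; magnesium sulfate heptahydrate 7.152 g; monopotassium phosphate 37.714 g; sodium acetate 19.450 g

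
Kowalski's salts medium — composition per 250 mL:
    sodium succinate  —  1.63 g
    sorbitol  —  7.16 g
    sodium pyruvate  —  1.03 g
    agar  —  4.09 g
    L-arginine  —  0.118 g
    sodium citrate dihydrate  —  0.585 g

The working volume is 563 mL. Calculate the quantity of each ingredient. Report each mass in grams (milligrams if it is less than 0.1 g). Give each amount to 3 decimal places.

sodium succinate 3.671 g; sorbitol 16.124 g; sodium pyruvate 2.320 g; agar 9.211 g; L-arginine 0.266 g; sodium citrate dihydrate 1.317 g

Ratio of target to recipe volume: 563 / 250 = 2.252.
sodium succinate: 1.63 g × (563 mL / 250 mL) = 3.671 g
sorbitol: 7.16 g × (563 mL / 250 mL) = 16.124 g
sodium pyruvate: 1.03 g × (563 mL / 250 mL) = 2.320 g
agar: 4.09 g × (563 mL / 250 mL) = 9.211 g
L-arginine: 0.118 g × (563 mL / 250 mL) = 0.266 g
sodium citrate dihydrate: 0.585 g × (563 mL / 250 mL) = 1.317 g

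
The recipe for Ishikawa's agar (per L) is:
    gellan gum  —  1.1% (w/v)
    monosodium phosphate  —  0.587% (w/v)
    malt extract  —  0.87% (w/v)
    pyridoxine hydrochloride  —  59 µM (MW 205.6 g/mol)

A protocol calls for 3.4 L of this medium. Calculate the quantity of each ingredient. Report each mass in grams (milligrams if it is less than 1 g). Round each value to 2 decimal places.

gellan gum 37.40 g; monosodium phosphate 19.96 g; malt extract 29.58 g; pyridoxine hydrochloride 41.24 mg

Scale factor relative to 1 L: 3.4.
gellan gum: 1.1% w/v = 11 g/L → 11 × 3.4 L = 37.40 g
monosodium phosphate: 0.587% w/v = 5.87 g/L → 5.87 × 3.4 L = 19.96 g
malt extract: 0.87% w/v = 8.7 g/L → 8.7 × 3.4 L = 29.58 g
pyridoxine hydrochloride: 59 µmol/L × 205.6 g/mol × 3.4 L ÷ 1000 = 41.24 mg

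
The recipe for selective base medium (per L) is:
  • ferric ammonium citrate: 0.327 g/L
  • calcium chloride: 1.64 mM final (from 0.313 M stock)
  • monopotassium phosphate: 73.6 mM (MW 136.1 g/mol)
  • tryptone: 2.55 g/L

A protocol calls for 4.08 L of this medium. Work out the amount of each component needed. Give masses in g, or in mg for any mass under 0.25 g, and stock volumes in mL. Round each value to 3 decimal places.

Working volume: 4.08 L.
ferric ammonium citrate: 0.327 g/L × 4.08 L = 1.334 g
calcium chloride: V = C2·V2/C1 = 1.64 mM × 4080 mL ÷ 313 mM = 21.378 mL
monopotassium phosphate: 73.6 mmol/L × 136.1 g/mol × 4.08 L ÷ 1000 = 40.869 g
tryptone: 2.55 g/L × 4.08 L = 10.404 g

ferric ammonium citrate 1.334 g; calcium chloride 21.378 mL; monopotassium phosphate 40.869 g; tryptone 10.404 g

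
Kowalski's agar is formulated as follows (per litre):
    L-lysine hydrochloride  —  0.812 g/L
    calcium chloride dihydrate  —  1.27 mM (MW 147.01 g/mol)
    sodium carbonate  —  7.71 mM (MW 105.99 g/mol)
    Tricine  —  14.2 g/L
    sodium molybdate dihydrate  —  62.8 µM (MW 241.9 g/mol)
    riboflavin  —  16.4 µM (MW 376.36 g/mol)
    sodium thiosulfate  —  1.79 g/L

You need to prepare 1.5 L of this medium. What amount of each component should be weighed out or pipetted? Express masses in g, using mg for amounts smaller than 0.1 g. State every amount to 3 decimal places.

L-lysine hydrochloride 1.218 g; calcium chloride dihydrate 0.280 g; sodium carbonate 1.226 g; Tricine 21.300 g; sodium molybdate dihydrate 22.787 mg; riboflavin 9.258 mg; sodium thiosulfate 2.685 g

Scale factor relative to 1 L: 1.5.
L-lysine hydrochloride: 0.812 g/L × 1.5 L = 1.218 g
calcium chloride dihydrate: 1.27 mmol/L × 147.01 g/mol × 1.5 L ÷ 1000 = 0.280 g
sodium carbonate: 7.71 mmol/L × 105.99 g/mol × 1.5 L ÷ 1000 = 1.226 g
Tricine: 14.2 g/L × 1.5 L = 21.300 g
sodium molybdate dihydrate: 62.8 µmol/L × 241.9 g/mol × 1.5 L ÷ 1000 = 22.787 mg
riboflavin: 16.4 µmol/L × 376.36 g/mol × 1.5 L ÷ 1000 = 9.258 mg
sodium thiosulfate: 1.79 g/L × 1.5 L = 2.685 g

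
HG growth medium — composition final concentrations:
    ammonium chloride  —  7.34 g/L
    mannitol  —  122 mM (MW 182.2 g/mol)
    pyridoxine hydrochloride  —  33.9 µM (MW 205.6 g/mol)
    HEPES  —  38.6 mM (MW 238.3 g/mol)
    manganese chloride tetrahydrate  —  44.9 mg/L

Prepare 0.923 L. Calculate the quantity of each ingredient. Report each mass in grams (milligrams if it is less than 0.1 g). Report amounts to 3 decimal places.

ammonium chloride 6.775 g; mannitol 20.517 g; pyridoxine hydrochloride 6.433 mg; HEPES 8.490 g; manganese chloride tetrahydrate 41.443 mg

Scale factor relative to 1 L: 0.923.
ammonium chloride: 7.34 g/L × 0.923 L = 6.775 g
mannitol: 122 mmol/L × 182.2 g/mol × 0.923 L ÷ 1000 = 20.517 g
pyridoxine hydrochloride: 33.9 µmol/L × 205.6 g/mol × 0.923 L ÷ 1000 = 6.433 mg
HEPES: 38.6 mmol/L × 238.3 g/mol × 0.923 L ÷ 1000 = 8.490 g
manganese chloride tetrahydrate: 44.9 mg/L × 0.923 L = 41.443 mg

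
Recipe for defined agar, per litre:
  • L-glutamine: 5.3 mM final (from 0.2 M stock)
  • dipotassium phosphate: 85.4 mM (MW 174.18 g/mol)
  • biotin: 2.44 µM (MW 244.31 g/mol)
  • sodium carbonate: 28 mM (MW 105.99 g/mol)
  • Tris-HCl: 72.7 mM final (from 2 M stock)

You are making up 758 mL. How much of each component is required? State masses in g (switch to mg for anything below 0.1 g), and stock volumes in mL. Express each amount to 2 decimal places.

L-glutamine 20.09 mL; dipotassium phosphate 11.28 g; biotin 0.45 mg; sodium carbonate 2.25 g; Tris-HCl 27.55 mL

Scale factor relative to 1 L: 0.758.
L-glutamine: V = C2·V2/C1 = 5.3 mM × 758 mL ÷ 200 mM = 20.09 mL
dipotassium phosphate: 85.4 mmol/L × 174.18 g/mol × 0.758 L ÷ 1000 = 11.28 g
biotin: 2.44 µmol/L × 244.31 g/mol × 0.758 L ÷ 1000 = 0.45 mg
sodium carbonate: 28 mmol/L × 105.99 g/mol × 0.758 L ÷ 1000 = 2.25 g
Tris-HCl: dilute stock: 72.7 mM × 758 mL ÷ 2000 mM = 27.55 mL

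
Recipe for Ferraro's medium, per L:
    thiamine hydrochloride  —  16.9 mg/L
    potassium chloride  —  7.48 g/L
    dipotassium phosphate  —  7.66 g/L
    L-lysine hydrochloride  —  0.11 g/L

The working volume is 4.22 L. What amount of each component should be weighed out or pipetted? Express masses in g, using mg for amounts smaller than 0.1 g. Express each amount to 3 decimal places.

thiamine hydrochloride 71.318 mg; potassium chloride 31.566 g; dipotassium phosphate 32.325 g; L-lysine hydrochloride 0.464 g

Working volume: 4.22 L.
thiamine hydrochloride: 16.9 mg/L × 4.22 L = 71.318 mg
potassium chloride: 7.48 g/L × 4.22 L = 31.566 g
dipotassium phosphate: 7.66 g/L × 4.22 L = 32.325 g
L-lysine hydrochloride: 0.11 g/L × 4.22 L = 0.464 g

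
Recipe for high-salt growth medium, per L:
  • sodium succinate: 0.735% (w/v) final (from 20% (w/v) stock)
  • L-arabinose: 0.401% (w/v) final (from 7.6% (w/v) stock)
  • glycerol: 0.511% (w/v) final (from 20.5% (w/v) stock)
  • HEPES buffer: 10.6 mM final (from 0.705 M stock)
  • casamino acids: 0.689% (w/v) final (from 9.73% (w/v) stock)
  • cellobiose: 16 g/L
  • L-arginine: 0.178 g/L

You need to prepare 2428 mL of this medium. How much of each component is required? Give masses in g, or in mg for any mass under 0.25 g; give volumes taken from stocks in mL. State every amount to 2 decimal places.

sodium succinate 89.23 mL; L-arabinose 128.11 mL; glycerol 60.52 mL; HEPES buffer 36.51 mL; casamino acids 171.93 mL; cellobiose 38.85 g; L-arginine 0.43 g

Working volume: 2428 mL = 2.428 L.
sodium succinate: dilute stock: 0.735% ÷ 20% × 2428 mL = 89.23 mL
L-arabinose: dilute stock: 0.401% ÷ 7.6% × 2428 mL = 128.11 mL
glycerol: dilute stock: 0.511% ÷ 20.5% × 2428 mL = 60.52 mL
HEPES buffer: dilute stock: 10.6 mM × 2428 mL ÷ 705 mM = 36.51 mL
casamino acids: V = C2·V2/C1 = 0.689% ÷ 9.73% × 2428 mL = 171.93 mL
cellobiose: 16 g/L × 2.428 L = 38.85 g
L-arginine: 0.178 g/L × 2.428 L = 0.43 g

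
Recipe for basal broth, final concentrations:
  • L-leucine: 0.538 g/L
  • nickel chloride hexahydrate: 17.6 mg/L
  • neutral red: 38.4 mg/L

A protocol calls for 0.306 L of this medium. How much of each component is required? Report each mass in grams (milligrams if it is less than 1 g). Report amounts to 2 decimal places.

Working volume: 0.306 L.
L-leucine: 0.538 g/L × 0.306 L = 0.164628 g = 164.63 mg
nickel chloride hexahydrate: 17.6 mg/L × 0.306 L = 5.39 mg
neutral red: 38.4 mg/L × 0.306 L = 11.75 mg

L-leucine 164.63 mg; nickel chloride hexahydrate 5.39 mg; neutral red 11.75 mg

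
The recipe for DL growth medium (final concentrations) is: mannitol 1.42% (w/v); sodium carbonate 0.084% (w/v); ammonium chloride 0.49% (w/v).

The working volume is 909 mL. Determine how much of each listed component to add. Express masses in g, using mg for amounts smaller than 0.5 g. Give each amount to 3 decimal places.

Scale factor relative to 1 L: 0.909.
mannitol: 1.42 g per 100 mL × 909 mL ÷ 100 = 12.908 g
sodium carbonate: 0.084% w/v = 0.84 g/L → 0.84 × 0.909 L = 0.764 g
ammonium chloride: 0.49 g per 100 mL × 909 mL ÷ 100 = 4.454 g

mannitol 12.908 g; sodium carbonate 0.764 g; ammonium chloride 4.454 g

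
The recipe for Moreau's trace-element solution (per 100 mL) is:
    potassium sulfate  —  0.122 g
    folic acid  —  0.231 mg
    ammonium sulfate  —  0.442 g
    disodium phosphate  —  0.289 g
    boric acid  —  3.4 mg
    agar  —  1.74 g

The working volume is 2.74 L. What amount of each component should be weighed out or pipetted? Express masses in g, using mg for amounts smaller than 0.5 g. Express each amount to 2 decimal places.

potassium sulfate 3.34 g; folic acid 6.33 mg; ammonium sulfate 12.11 g; disodium phosphate 7.92 g; boric acid 93.16 mg; agar 47.68 g

Scale factor = 2740 mL / 100 mL = 27.4.
potassium sulfate: 0.122 g × (2740 mL / 100 mL) = 3.34 g
folic acid: 0.231 mg × (2740 mL / 100 mL) = 6.33 mg
ammonium sulfate: 0.442 g × (2740 mL / 100 mL) = 12.11 g
disodium phosphate: 0.289 g × (2740 mL / 100 mL) = 7.92 g
boric acid: 3.4 mg × (2740 mL / 100 mL) = 93.16 mg
agar: 1.74 g × (2740 mL / 100 mL) = 47.68 g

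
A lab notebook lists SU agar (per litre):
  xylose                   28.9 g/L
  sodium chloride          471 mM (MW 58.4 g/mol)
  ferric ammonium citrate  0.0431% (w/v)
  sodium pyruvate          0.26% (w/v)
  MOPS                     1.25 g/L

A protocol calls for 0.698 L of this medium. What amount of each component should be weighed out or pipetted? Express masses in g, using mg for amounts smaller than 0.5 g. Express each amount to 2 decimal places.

xylose 20.17 g; sodium chloride 19.20 g; ferric ammonium citrate 300.84 mg; sodium pyruvate 1.81 g; MOPS 0.87 g

Scale factor relative to 1 L: 0.698.
xylose: 28.9 g/L × 0.698 L = 20.17 g
sodium chloride: 471 mmol/L × 58.4 g/mol × 0.698 L ÷ 1000 = 19.20 g
ferric ammonium citrate: 0.0431 g per 100 mL × 698 mL ÷ 100 = 0.300838 g = 300.84 mg
sodium pyruvate: 0.26% w/v = 2.6 g/L → 2.6 × 0.698 L = 1.81 g
MOPS: 1.25 g/L × 0.698 L = 0.87 g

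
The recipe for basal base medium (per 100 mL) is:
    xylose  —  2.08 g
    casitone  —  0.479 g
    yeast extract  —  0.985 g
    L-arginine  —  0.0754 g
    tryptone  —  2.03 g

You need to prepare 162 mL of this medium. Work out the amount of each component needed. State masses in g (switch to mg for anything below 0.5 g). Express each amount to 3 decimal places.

Scale factor = 162 mL / 100 mL = 1.62.
xylose: 2.08 g × (162 mL / 100 mL) = 3.370 g
casitone: 0.479 g × (162 mL / 100 mL) = 0.776 g
yeast extract: 0.985 g × (162 mL / 100 mL) = 1.596 g
L-arginine: 0.0754 g × (162 mL / 100 mL) = 0.122148 g = 122.148 mg
tryptone: 2.03 g × (162 mL / 100 mL) = 3.289 g

xylose 3.370 g; casitone 0.776 g; yeast extract 1.596 g; L-arginine 122.148 mg; tryptone 3.289 g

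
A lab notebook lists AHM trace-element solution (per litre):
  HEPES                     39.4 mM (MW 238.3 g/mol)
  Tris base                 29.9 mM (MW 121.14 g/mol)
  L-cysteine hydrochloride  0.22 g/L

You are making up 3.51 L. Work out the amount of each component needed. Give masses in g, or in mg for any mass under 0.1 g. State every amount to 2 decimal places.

HEPES 32.96 g; Tris base 12.71 g; L-cysteine hydrochloride 0.77 g

Scale factor relative to 1 L: 3.51.
HEPES: 39.4 mmol/L × 238.3 g/mol × 3.51 L ÷ 1000 = 32.96 g
Tris base: 29.9 mmol/L × 121.14 g/mol × 3.51 L ÷ 1000 = 12.71 g
L-cysteine hydrochloride: 0.22 g/L × 3.51 L = 0.77 g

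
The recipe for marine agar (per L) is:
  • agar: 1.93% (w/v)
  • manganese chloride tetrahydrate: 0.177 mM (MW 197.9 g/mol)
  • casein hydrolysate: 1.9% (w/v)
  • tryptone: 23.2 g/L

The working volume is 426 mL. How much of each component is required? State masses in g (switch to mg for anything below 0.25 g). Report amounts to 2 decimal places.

agar 8.22 g; manganese chloride tetrahydrate 14.92 mg; casein hydrolysate 8.09 g; tryptone 9.88 g

Scale factor relative to 1 L: 0.426.
agar: 1.93 g per 100 mL × 426 mL ÷ 100 = 8.22 g
manganese chloride tetrahydrate: 0.177 mmol/L × 197.9 mg/mmol × 0.426 L = 14.92 mg
casein hydrolysate: 1.9 g per 100 mL × 426 mL ÷ 100 = 8.09 g
tryptone: 23.2 g/L × 0.426 L = 9.88 g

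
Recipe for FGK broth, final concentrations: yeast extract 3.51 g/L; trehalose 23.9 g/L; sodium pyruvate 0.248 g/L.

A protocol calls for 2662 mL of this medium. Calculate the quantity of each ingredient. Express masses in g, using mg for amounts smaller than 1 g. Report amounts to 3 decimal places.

Working volume: 2662 mL = 2.662 L.
yeast extract: 3.51 g/L × 2.662 L = 9.344 g
trehalose: 23.9 g/L × 2.662 L = 63.622 g
sodium pyruvate: 0.248 g/L × 2.662 L = 0.660176 g = 660.176 mg

yeast extract 9.344 g; trehalose 63.622 g; sodium pyruvate 660.176 mg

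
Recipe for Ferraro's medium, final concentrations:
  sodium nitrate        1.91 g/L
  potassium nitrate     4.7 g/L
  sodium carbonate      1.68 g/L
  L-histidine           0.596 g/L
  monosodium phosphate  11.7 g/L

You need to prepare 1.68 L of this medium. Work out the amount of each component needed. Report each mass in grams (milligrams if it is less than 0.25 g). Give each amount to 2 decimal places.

sodium nitrate 3.21 g; potassium nitrate 7.90 g; sodium carbonate 2.82 g; L-histidine 1.00 g; monosodium phosphate 19.66 g

Scale factor relative to 1 L: 1.68.
sodium nitrate: 1.91 g/L × 1.68 L = 3.21 g
potassium nitrate: 4.7 g/L × 1.68 L = 7.90 g
sodium carbonate: 1.68 g/L × 1.68 L = 2.82 g
L-histidine: 0.596 g/L × 1.68 L = 1.00 g
monosodium phosphate: 11.7 g/L × 1.68 L = 19.66 g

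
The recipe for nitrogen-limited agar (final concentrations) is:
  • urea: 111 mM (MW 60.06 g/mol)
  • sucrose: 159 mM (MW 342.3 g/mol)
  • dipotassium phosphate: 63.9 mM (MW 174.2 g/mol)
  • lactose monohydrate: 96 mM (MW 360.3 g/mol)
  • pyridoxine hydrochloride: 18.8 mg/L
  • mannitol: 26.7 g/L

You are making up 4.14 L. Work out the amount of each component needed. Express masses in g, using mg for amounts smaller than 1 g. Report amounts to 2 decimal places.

urea 27.60 g; sucrose 225.32 g; dipotassium phosphate 46.08 g; lactose monohydrate 143.20 g; pyridoxine hydrochloride 77.83 mg; mannitol 110.54 g

Working volume: 4.14 L.
urea: 111 mmol/L × 60.06 g/mol × 4.14 L ÷ 1000 = 27.60 g
sucrose: 159 mmol/L × 342.3 g/mol × 4.14 L ÷ 1000 = 225.32 g
dipotassium phosphate: 63.9 mmol/L × 174.2 g/mol × 4.14 L ÷ 1000 = 46.08 g
lactose monohydrate: 96 mmol/L × 360.3 g/mol × 4.14 L ÷ 1000 = 143.20 g
pyridoxine hydrochloride: 18.8 mg/L × 4.14 L = 77.83 mg
mannitol: 26.7 g/L × 4.14 L = 110.54 g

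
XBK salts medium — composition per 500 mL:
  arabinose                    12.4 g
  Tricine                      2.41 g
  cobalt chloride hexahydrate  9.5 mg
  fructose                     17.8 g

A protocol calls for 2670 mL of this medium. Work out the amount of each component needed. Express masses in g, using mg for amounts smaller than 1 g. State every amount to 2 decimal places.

Ratio of target to recipe volume: 2670 / 500 = 5.34.
arabinose: 12.4 g × (2670 mL / 500 mL) = 66.22 g
Tricine: 2.41 g × (2670 mL / 500 mL) = 12.87 g
cobalt chloride hexahydrate: 9.5 mg × (2670 mL / 500 mL) = 50.73 mg
fructose: 17.8 g × (2670 mL / 500 mL) = 95.05 g

arabinose 66.22 g; Tricine 12.87 g; cobalt chloride hexahydrate 50.73 mg; fructose 95.05 g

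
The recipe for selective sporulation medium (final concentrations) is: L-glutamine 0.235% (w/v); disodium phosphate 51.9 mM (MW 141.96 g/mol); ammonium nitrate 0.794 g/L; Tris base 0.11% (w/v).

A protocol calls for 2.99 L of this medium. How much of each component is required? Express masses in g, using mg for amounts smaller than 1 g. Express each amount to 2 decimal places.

L-glutamine 7.03 g; disodium phosphate 22.03 g; ammonium nitrate 2.37 g; Tris base 3.29 g

Working volume: 2.99 L.
L-glutamine: 0.235% w/v = 2.35 g/L → 2.35 × 2.99 L = 7.03 g
disodium phosphate: 51.9 mmol/L × 141.96 g/mol × 2.99 L ÷ 1000 = 22.03 g
ammonium nitrate: 0.794 g/L × 2.99 L = 2.37 g
Tris base: 0.11 g per 100 mL × 2990 mL ÷ 100 = 3.29 g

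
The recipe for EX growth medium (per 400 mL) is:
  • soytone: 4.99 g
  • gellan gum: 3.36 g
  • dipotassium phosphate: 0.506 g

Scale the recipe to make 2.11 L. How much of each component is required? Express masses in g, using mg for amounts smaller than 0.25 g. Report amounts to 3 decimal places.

soytone 26.322 g; gellan gum 17.724 g; dipotassium phosphate 2.669 g

Ratio of target to recipe volume: 2110 / 400 = 5.275.
soytone: 4.99 g × (2110 mL / 400 mL) = 26.322 g
gellan gum: 3.36 g × (2110 mL / 400 mL) = 17.724 g
dipotassium phosphate: 0.506 g × (2110 mL / 400 mL) = 2.669 g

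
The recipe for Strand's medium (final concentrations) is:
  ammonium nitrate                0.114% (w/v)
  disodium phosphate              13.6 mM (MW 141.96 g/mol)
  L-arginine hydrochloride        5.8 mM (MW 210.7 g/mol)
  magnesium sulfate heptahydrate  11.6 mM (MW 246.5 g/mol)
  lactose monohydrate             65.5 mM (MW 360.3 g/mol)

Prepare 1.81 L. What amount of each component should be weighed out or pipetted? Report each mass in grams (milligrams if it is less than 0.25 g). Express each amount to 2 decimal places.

Scale factor relative to 1 L: 1.81.
ammonium nitrate: 0.114% w/v = 1.14 g/L → 1.14 × 1.81 L = 2.06 g
disodium phosphate: 13.6 mmol/L × 141.96 g/mol × 1.81 L ÷ 1000 = 3.49 g
L-arginine hydrochloride: 5.8 mmol/L × 210.7 g/mol × 1.81 L ÷ 1000 = 2.21 g
magnesium sulfate heptahydrate: 11.6 mmol/L × 246.5 g/mol × 1.81 L ÷ 1000 = 5.18 g
lactose monohydrate: 65.5 mmol/L × 360.3 g/mol × 1.81 L ÷ 1000 = 42.72 g

ammonium nitrate 2.06 g; disodium phosphate 3.49 g; L-arginine hydrochloride 2.21 g; magnesium sulfate heptahydrate 5.18 g; lactose monohydrate 42.72 g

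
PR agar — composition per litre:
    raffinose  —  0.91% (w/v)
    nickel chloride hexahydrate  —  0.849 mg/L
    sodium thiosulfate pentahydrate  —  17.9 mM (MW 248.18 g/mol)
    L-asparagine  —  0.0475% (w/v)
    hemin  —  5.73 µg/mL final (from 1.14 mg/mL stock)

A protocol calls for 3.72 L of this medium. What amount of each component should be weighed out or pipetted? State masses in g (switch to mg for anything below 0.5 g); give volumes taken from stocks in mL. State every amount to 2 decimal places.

raffinose 33.85 g; nickel chloride hexahydrate 3.16 mg; sodium thiosulfate pentahydrate 16.53 g; L-asparagine 1.77 g; hemin 18.70 mL

Working volume: 3.72 L.
raffinose: 0.91 g per 100 mL × 3720 mL ÷ 100 = 33.85 g
nickel chloride hexahydrate: 0.849 mg/L × 3.72 L = 3.16 mg
sodium thiosulfate pentahydrate: 17.9 mmol/L × 248.18 g/mol × 3.72 L ÷ 1000 = 16.53 g
L-asparagine: 0.0475% w/v = 0.475 g/L → 0.475 × 3.72 L = 1.77 g
hemin: V = C2·V2/C1 = 5.73 µg/mL × 3720 mL ÷ 1140 µg/mL = 18.70 mL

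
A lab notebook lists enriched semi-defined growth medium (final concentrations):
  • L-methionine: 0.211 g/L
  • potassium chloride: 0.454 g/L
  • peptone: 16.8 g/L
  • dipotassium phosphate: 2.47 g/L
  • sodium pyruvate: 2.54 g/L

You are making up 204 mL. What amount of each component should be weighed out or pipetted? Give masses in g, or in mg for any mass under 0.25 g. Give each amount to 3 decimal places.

Working volume: 204 mL = 0.204 L.
L-methionine: 0.211 g/L × 0.204 L = 0.043044 g = 43.044 mg
potassium chloride: 0.454 g/L × 0.204 L = 0.092616 g = 92.616 mg
peptone: 16.8 g/L × 0.204 L = 3.427 g
dipotassium phosphate: 2.47 g/L × 0.204 L = 0.504 g
sodium pyruvate: 2.54 g/L × 0.204 L = 0.518 g

L-methionine 43.044 mg; potassium chloride 92.616 mg; peptone 3.427 g; dipotassium phosphate 0.504 g; sodium pyruvate 0.518 g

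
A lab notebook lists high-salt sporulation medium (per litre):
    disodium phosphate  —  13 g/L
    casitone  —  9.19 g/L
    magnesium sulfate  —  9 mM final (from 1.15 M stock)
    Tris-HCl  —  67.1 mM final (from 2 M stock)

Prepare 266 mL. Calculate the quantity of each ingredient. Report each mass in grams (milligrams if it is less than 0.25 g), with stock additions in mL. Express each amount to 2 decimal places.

Target volume = 266 mL = 0.266 L.
disodium phosphate: 13 g/L × 0.266 L = 3.46 g
casitone: 9.19 g/L × 0.266 L = 2.44 g
magnesium sulfate: C1V1 = C2V2 → 9 mM × 266 mL ÷ 1150 mM = 2.08 mL
Tris-HCl: V = C2·V2/C1 = 67.1 mM × 266 mL ÷ 2000 mM = 8.92 mL

disodium phosphate 3.46 g; casitone 2.44 g; magnesium sulfate 2.08 mL; Tris-HCl 8.92 mL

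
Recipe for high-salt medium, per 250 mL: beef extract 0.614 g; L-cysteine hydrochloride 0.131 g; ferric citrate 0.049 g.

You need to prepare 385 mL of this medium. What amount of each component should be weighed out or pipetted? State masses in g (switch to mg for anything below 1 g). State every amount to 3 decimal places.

Scale factor = 385 mL / 250 mL = 1.54.
beef extract: 0.614 g × (385 mL / 250 mL) = 0.94556 g = 945.560 mg
L-cysteine hydrochloride: 0.131 g × (385 mL / 250 mL) = 0.20174 g = 201.740 mg
ferric citrate: 0.049 g × (385 mL / 250 mL) = 0.07546 g = 75.460 mg

beef extract 945.560 mg; L-cysteine hydrochloride 201.740 mg; ferric citrate 75.460 mg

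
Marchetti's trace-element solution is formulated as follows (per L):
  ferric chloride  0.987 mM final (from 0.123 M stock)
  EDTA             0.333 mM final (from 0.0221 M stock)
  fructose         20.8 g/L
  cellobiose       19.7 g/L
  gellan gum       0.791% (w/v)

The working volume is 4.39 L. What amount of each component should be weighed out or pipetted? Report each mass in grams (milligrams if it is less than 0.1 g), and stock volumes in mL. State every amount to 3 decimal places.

ferric chloride 35.227 mL; EDTA 66.148 mL; fructose 91.312 g; cellobiose 86.483 g; gellan gum 34.725 g

Working volume: 4.39 L.
ferric chloride: dilute stock: 0.987 mM × 4390 mL ÷ 123 mM = 35.227 mL
EDTA: dilute stock: 0.333 mM × 4390 mL ÷ 22.1 mM = 66.148 mL
fructose: 20.8 g/L × 4.39 L = 91.312 g
cellobiose: 19.7 g/L × 4.39 L = 86.483 g
gellan gum: 0.791% w/v = 7.91 g/L → 7.91 × 4.39 L = 34.725 g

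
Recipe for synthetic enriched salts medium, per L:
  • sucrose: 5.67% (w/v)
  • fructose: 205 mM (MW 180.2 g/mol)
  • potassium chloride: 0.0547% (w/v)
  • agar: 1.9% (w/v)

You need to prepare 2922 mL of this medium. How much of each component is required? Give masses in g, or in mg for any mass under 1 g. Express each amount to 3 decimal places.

Working volume: 2922 mL = 2.922 L.
sucrose: 5.67 g per 100 mL × 2922 mL ÷ 100 = 165.677 g
fructose: 205 mmol/L × 180.2 g/mol × 2.922 L ÷ 1000 = 107.942 g
potassium chloride: 0.0547% w/v = 0.547 g/L → 0.547 × 2.922 L = 1.598 g
agar: 1.9% w/v = 19 g/L → 19 × 2.922 L = 55.518 g

sucrose 165.677 g; fructose 107.942 g; potassium chloride 1.598 g; agar 55.518 g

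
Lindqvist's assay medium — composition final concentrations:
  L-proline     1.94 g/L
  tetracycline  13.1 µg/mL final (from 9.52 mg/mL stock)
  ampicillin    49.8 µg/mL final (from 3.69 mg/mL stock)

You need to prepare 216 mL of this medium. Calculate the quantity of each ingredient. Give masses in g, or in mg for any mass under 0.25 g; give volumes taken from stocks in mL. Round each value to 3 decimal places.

L-proline 0.419 g; tetracycline 0.297 mL; ampicillin 2.915 mL

Scale factor relative to 1 L: 0.216.
L-proline: 1.94 g/L × 0.216 L = 0.419 g
tetracycline: V = C2·V2/C1 = 13.1 µg/mL × 216 mL ÷ 9520 µg/mL = 0.297 mL
ampicillin: V = C2·V2/C1 = 49.8 µg/mL × 216 mL ÷ 3690 µg/mL = 2.915 mL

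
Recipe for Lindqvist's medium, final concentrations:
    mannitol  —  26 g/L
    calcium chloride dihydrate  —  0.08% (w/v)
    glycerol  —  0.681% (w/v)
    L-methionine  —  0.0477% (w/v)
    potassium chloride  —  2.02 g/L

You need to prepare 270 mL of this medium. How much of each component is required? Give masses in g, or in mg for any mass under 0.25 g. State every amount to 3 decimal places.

Working volume: 270 mL = 0.27 L.
mannitol: 26 g/L × 0.27 L = 7.020 g
calcium chloride dihydrate: 0.08 g per 100 mL × 270 mL ÷ 100 = 0.216 g = 216.000 mg
glycerol: 0.681 g per 100 mL × 270 mL ÷ 100 = 1.839 g
L-methionine: 0.0477% w/v = 0.477 g/L → 0.477 × 0.27 L = 0.12879 g = 128.790 mg
potassium chloride: 2.02 g/L × 0.27 L = 0.545 g

mannitol 7.020 g; calcium chloride dihydrate 216.000 mg; glycerol 1.839 g; L-methionine 128.790 mg; potassium chloride 0.545 g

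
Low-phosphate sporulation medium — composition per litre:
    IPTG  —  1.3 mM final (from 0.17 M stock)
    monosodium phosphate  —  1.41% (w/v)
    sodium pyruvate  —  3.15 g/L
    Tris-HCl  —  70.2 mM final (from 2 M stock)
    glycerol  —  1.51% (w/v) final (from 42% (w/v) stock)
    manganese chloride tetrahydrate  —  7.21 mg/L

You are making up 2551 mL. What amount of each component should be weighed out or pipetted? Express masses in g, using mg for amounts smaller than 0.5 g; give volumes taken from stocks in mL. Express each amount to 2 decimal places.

Scale factor relative to 1 L: 2.551.
IPTG: dilute stock: 1.3 mM × 2551 mL ÷ 170 mM = 19.51 mL
monosodium phosphate: 1.41 g per 100 mL × 2551 mL ÷ 100 = 35.97 g
sodium pyruvate: 3.15 g/L × 2.551 L = 8.04 g
Tris-HCl: V = C2·V2/C1 = 70.2 mM × 2551 mL ÷ 2000 mM = 89.54 mL
glycerol: dilute stock: 1.51% ÷ 42% × 2551 mL = 91.71 mL
manganese chloride tetrahydrate: 7.21 mg/L × 2.551 L = 18.39 mg

IPTG 19.51 mL; monosodium phosphate 35.97 g; sodium pyruvate 8.04 g; Tris-HCl 89.54 mL; glycerol 91.71 mL; manganese chloride tetrahydrate 18.39 mg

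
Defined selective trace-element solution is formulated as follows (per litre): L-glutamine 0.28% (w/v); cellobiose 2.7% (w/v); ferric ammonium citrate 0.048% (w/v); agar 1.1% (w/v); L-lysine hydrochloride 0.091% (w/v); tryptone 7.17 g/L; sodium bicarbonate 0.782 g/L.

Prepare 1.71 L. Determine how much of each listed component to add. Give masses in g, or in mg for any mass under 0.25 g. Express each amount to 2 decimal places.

L-glutamine 4.79 g; cellobiose 46.17 g; ferric ammonium citrate 0.82 g; agar 18.81 g; L-lysine hydrochloride 1.56 g; tryptone 12.26 g; sodium bicarbonate 1.34 g

Scale factor relative to 1 L: 1.71.
L-glutamine: 0.28% w/v = 2.8 g/L → 2.8 × 1.71 L = 4.79 g
cellobiose: 2.7 g per 100 mL × 1710 mL ÷ 100 = 46.17 g
ferric ammonium citrate: 0.048% w/v = 0.48 g/L → 0.48 × 1.71 L = 0.82 g
agar: 1.1 g per 100 mL × 1710 mL ÷ 100 = 18.81 g
L-lysine hydrochloride: 0.091 g per 100 mL × 1710 mL ÷ 100 = 1.56 g
tryptone: 7.17 g/L × 1.71 L = 12.26 g
sodium bicarbonate: 0.782 g/L × 1.71 L = 1.34 g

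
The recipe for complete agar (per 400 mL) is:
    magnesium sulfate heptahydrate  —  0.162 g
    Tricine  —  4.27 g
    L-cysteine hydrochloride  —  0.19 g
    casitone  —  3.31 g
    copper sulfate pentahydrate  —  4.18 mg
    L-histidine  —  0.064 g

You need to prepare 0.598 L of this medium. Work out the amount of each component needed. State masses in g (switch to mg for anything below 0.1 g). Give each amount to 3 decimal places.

magnesium sulfate heptahydrate 0.242 g; Tricine 6.384 g; L-cysteine hydrochloride 0.284 g; casitone 4.948 g; copper sulfate pentahydrate 6.249 mg; L-histidine 95.680 mg

Ratio of target to recipe volume: 598 / 400 = 1.495.
magnesium sulfate heptahydrate: 0.162 g × (598 mL / 400 mL) = 0.242 g
Tricine: 4.27 g × (598 mL / 400 mL) = 6.384 g
L-cysteine hydrochloride: 0.19 g × (598 mL / 400 mL) = 0.284 g
casitone: 3.31 g × (598 mL / 400 mL) = 4.948 g
copper sulfate pentahydrate: 4.18 mg × (598 mL / 400 mL) = 6.249 mg
L-histidine: 0.064 g × (598 mL / 400 mL) = 0.09568 g = 95.680 mg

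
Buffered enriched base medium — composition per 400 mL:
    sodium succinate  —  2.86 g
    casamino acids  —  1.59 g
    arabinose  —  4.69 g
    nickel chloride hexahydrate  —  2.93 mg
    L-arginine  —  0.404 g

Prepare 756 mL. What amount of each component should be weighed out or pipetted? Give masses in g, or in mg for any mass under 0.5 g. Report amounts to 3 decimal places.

sodium succinate 5.405 g; casamino acids 3.005 g; arabinose 8.864 g; nickel chloride hexahydrate 5.538 mg; L-arginine 0.764 g

Ratio of target to recipe volume: 756 / 400 = 1.89.
sodium succinate: 2.86 g × (756 mL / 400 mL) = 5.405 g
casamino acids: 1.59 g × (756 mL / 400 mL) = 3.005 g
arabinose: 4.69 g × (756 mL / 400 mL) = 8.864 g
nickel chloride hexahydrate: 2.93 mg × (756 mL / 400 mL) = 5.538 mg
L-arginine: 0.404 g × (756 mL / 400 mL) = 0.764 g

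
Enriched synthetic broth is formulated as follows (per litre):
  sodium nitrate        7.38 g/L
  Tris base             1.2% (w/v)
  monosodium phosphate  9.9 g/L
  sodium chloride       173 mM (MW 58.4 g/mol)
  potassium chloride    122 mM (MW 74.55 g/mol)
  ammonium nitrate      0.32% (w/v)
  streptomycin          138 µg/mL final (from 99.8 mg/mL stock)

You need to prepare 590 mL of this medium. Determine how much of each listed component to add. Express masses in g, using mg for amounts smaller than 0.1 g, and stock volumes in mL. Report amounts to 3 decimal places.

Scale factor relative to 1 L: 0.59.
sodium nitrate: 7.38 g/L × 0.59 L = 4.354 g
Tris base: 1.2 g per 100 mL × 590 mL ÷ 100 = 7.080 g
monosodium phosphate: 9.9 g/L × 0.59 L = 5.841 g
sodium chloride: 173 mmol/L × 58.4 g/mol × 0.59 L ÷ 1000 = 5.961 g
potassium chloride: 122 mmol/L × 74.55 g/mol × 0.59 L ÷ 1000 = 5.366 g
ammonium nitrate: 0.32 g per 100 mL × 590 mL ÷ 100 = 1.888 g
streptomycin: C1V1 = C2V2 → 138 µg/mL × 590 mL ÷ 99800 µg/mL = 0.816 mL

sodium nitrate 4.354 g; Tris base 7.080 g; monosodium phosphate 5.841 g; sodium chloride 5.961 g; potassium chloride 5.366 g; ammonium nitrate 1.888 g; streptomycin 0.816 mL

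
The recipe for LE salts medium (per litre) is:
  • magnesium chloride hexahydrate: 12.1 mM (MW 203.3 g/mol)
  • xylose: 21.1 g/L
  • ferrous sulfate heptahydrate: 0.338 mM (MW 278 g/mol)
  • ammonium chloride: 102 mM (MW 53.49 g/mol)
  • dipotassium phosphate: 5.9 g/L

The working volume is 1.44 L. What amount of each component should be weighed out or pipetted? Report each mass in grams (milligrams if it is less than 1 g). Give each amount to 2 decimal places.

Scale factor relative to 1 L: 1.44.
magnesium chloride hexahydrate: 12.1 mmol/L × 203.3 g/mol × 1.44 L ÷ 1000 = 3.54 g
xylose: 21.1 g/L × 1.44 L = 30.38 g
ferrous sulfate heptahydrate: 0.338 mmol/L × 278 mg/mmol × 1.44 L = 135.31 mg
ammonium chloride: 102 mmol/L × 53.49 g/mol × 1.44 L ÷ 1000 = 7.86 g
dipotassium phosphate: 5.9 g/L × 1.44 L = 8.50 g

magnesium chloride hexahydrate 3.54 g; xylose 30.38 g; ferrous sulfate heptahydrate 135.31 mg; ammonium chloride 7.86 g; dipotassium phosphate 8.50 g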